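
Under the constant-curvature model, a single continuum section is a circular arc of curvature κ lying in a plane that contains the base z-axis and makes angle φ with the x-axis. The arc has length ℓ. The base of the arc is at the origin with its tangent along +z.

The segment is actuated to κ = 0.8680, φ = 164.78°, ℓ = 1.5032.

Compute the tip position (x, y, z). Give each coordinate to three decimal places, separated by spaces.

-0.819 0.223 1.112

θ = κ·ℓ = 0.8680 × 1.5032 = 1.30478 rad
ρ = (1 − cos θ)/κ = (1 − 0.26289)/0.8680 = 0.84920
z = sin θ / κ = 0.96483/0.8680 = 1.11155
x = ρ cos φ = 0.84920 × cos(164.78°) = -0.81942
y = ρ sin φ = 0.84920 × sin(164.78°) = 0.22294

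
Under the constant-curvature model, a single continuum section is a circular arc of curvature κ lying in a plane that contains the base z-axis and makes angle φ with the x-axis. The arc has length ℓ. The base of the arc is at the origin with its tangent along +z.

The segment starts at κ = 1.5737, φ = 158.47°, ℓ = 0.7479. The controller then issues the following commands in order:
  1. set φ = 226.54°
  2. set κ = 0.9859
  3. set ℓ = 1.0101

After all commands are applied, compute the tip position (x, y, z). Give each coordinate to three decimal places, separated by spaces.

-0.318 -0.336 0.851

initial: κ=1.5737, φ=158.47°, ℓ=0.7479
cmd 1: set φ=226.54° → (κ,φ,ℓ)=(1.5737,226.54°,0.7479) → tip=(-0.2694,-0.2843,0.5868)
cmd 2: set κ=0.9859 → (κ,φ,ℓ)=(0.9859,226.54°,0.7479) → tip=(-0.1812,-0.1912,0.6819)
cmd 3: set ℓ=1.0101 → (κ,φ,ℓ)=(0.9859,226.54°,1.0101) → tip=(-0.3183,-0.3359,0.8512)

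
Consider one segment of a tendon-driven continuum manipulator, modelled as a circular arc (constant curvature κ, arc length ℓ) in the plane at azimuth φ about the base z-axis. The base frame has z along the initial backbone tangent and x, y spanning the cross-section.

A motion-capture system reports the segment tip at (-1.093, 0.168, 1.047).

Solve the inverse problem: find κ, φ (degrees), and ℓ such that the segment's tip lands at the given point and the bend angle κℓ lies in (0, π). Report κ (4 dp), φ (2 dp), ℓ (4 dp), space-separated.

0.9537 171.26 1.7044

ρ = √(x²+y²) = √(-1.093² + 0.168²) = 1.10584
φ = atan2(y, x) mod 360° = atan2(0.168, -1.093) = 171.2617°
|p|² = ρ² + z² = 1.10584² + 1.047² = 2.31908
κ = 2ρ / |p|² = 2×1.10584 / 2.31908 = 0.95368
θ = 2·atan2(ρ, z) = 2·atan2(1.10584, 1.047) = 1.62544 rad
ℓ = θ/κ = 1.62544/0.95368 = 1.70438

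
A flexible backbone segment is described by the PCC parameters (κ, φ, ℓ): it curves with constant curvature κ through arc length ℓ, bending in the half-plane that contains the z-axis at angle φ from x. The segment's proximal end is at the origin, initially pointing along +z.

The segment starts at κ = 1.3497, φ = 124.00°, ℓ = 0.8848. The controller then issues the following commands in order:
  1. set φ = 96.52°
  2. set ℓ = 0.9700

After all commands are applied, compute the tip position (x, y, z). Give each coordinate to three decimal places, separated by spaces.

-0.062 0.546 0.716

initial: κ=1.3497, φ=124.00°, ℓ=0.8848
cmd 1: set φ=96.52° → (κ,φ,ℓ)=(1.3497,96.52°,0.8848) → tip=(-0.0532,0.4654,0.6890)
cmd 2: set ℓ=0.9700 → (κ,φ,ℓ)=(1.3497,96.52°,0.9700) → tip=(-0.0624,0.5457,0.7157)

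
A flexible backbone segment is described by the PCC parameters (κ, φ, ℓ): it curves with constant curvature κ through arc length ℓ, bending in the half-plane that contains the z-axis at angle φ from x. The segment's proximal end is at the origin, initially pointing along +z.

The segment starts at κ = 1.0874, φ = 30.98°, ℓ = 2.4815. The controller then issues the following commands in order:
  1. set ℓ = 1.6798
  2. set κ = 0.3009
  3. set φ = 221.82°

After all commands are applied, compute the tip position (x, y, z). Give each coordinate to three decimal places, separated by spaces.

-0.310 -0.277 1.609

initial: κ=1.0874, φ=30.98°, ℓ=2.4815
cmd 1: set ℓ=1.6798 → (κ,φ,ℓ)=(1.0874,30.98°,1.6798) → tip=(0.9879,0.5931,0.8897)
cmd 2: set κ=0.3009 → (κ,φ,ℓ)=(0.3009,30.98°,1.6798) → tip=(0.3563,0.2139,1.6092)
cmd 3: set φ=221.82° → (κ,φ,ℓ)=(0.3009,221.82°,1.6798) → tip=(-0.3097,-0.2771,1.6092)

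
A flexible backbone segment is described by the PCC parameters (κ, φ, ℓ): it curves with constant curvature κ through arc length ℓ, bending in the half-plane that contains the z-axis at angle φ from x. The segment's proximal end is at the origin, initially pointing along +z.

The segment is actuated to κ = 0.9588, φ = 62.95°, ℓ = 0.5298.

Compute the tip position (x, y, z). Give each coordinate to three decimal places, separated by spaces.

θ = κ·ℓ = 0.9588 × 0.5298 = 0.50797 rad
ρ = (1 − cos θ)/κ = (1 − 0.87373)/0.9588 = 0.13169
z = sin θ / κ = 0.48641/0.9588 = 0.50731
x = ρ cos φ = 0.13169 × cos(62.95°) = 0.05989
y = ρ sin φ = 0.13169 × sin(62.95°) = 0.11729

0.060 0.117 0.507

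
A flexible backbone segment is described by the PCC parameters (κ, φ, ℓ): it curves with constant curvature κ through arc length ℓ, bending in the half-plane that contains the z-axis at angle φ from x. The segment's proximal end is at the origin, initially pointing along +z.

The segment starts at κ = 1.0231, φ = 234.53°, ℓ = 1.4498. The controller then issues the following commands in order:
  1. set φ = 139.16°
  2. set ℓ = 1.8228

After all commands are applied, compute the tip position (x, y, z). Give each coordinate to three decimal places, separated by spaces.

-0.954 0.824 0.935

initial: κ=1.0231, φ=234.53°, ℓ=1.4498
cmd 1: set φ=139.16° → (κ,φ,ℓ)=(1.0231,139.16°,1.4498) → tip=(-0.6748,0.5833,0.9737)
cmd 2: set ℓ=1.8228 → (κ,φ,ℓ)=(1.0231,139.16°,1.8228) → tip=(-0.9538,0.8245,0.9355)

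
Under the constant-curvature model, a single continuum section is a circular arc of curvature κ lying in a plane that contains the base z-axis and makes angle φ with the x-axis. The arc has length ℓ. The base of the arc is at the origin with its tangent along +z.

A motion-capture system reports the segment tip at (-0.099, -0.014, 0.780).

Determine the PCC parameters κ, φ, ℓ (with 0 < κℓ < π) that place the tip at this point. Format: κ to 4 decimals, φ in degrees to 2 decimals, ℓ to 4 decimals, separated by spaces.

ρ = √(x²+y²) = √(-0.099² + -0.014²) = 0.09998
φ = atan2(y, x) mod 360° = atan2(-0.014, -0.099) = 188.0491°
|p|² = ρ² + z² = 0.09998² + 0.780² = 0.61840
κ = 2ρ / |p|² = 2×0.09998 / 0.61840 = 0.32337
θ = 2·atan2(ρ, z) = 2·atan2(0.09998, 0.780) = 0.25498 rad
ℓ = θ/κ = 0.25498/0.32337 = 0.78852

0.3234 188.05 0.7885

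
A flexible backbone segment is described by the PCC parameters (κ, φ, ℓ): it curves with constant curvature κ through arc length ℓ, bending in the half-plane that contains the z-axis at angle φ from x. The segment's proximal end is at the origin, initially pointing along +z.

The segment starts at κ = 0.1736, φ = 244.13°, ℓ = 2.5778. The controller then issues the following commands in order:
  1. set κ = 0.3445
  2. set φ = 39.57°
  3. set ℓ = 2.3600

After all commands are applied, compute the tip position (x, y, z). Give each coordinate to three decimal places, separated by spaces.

initial: κ=0.1736, φ=244.13°, ℓ=2.5778
cmd 1: set κ=0.3445 → (κ,φ,ℓ)=(0.3445,244.13°,2.5778) → tip=(-0.4675,-0.9640,2.2521)
cmd 2: set φ=39.57° → (κ,φ,ℓ)=(0.3445,39.57°,2.5778) → tip=(0.8258,0.6825,2.2521)
cmd 3: set ℓ=2.3600 → (κ,φ,ℓ)=(0.3445,39.57°,2.3600) → tip=(0.6997,0.5782,2.1085)

0.700 0.578 2.108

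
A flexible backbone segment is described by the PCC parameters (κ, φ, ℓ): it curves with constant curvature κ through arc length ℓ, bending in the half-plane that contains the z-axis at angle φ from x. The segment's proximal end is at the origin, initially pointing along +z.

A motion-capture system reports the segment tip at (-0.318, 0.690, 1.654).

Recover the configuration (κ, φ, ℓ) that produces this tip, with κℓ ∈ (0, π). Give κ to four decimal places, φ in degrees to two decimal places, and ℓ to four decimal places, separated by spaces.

ρ = √(x²+y²) = √(-0.318² + 0.690²) = 0.75975
φ = atan2(y, x) mod 360° = atan2(0.690, -0.318) = 114.7435°
|p|² = ρ² + z² = 0.75975² + 1.654² = 3.31294
κ = 2ρ / |p|² = 2×0.75975 / 3.31294 = 0.45866
θ = 2·atan2(ρ, z) = 2·atan2(0.75975, 1.654) = 0.86119 rad
ℓ = θ/κ = 0.86119/0.45866 = 1.87764

0.4587 114.74 1.8776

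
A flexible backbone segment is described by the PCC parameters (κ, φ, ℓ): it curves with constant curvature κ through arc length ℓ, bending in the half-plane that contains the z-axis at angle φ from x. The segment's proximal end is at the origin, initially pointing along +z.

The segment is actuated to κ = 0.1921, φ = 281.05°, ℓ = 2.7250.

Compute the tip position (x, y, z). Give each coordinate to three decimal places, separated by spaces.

0.134 -0.684 2.602

θ = κ·ℓ = 0.1921 × 2.7250 = 0.52347 rad
ρ = (1 − cos θ)/κ = (1 − 0.86609)/0.1921 = 0.69709
z = sin θ / κ = 0.49989/0.1921 = 2.60224
x = ρ cos φ = 0.69709 × cos(281.05°) = 0.13361
y = ρ sin φ = 0.69709 × sin(281.05°) = -0.68417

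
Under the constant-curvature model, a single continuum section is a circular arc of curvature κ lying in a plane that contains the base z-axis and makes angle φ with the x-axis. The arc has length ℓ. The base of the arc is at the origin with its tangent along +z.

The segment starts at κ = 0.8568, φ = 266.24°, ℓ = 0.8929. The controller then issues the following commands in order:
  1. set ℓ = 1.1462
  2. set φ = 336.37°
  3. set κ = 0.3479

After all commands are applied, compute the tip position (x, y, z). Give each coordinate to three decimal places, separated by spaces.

initial: κ=0.8568, φ=266.24°, ℓ=0.8929
cmd 1: set ℓ=1.1462 → (κ,φ,ℓ)=(0.8568,266.24°,1.1462) → tip=(-0.0340,-0.5179,0.9706)
cmd 2: set φ=336.37° → (κ,φ,ℓ)=(0.8568,336.37°,1.1462) → tip=(0.4755,-0.2080,0.9706)
cmd 3: set κ=0.3479 → (κ,φ,ℓ)=(0.3479,336.37°,1.1462) → tip=(0.2066,-0.0904,1.1161)

0.207 -0.090 1.116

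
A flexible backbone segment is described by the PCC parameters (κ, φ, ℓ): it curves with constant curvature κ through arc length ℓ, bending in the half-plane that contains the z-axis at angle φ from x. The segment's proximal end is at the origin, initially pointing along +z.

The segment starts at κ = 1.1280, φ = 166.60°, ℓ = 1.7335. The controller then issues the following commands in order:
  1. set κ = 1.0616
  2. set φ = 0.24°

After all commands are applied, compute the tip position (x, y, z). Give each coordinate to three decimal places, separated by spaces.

1.193 0.005 0.908

initial: κ=1.1280, φ=166.60°, ℓ=1.7335
cmd 1: set κ=1.0616 → (κ,φ,ℓ)=(1.0616,166.60°,1.7335) → tip=(-1.1603,0.2764,0.9080)
cmd 2: set φ=0.24° → (κ,φ,ℓ)=(1.0616,0.24°,1.7335) → tip=(1.1928,0.0050,0.9080)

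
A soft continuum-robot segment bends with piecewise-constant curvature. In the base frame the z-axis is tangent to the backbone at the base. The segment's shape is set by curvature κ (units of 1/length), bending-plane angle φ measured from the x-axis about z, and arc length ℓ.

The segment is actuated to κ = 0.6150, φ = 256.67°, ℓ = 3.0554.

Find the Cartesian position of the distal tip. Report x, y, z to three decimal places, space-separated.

θ = κ·ℓ = 0.6150 × 3.0554 = 1.87907 rad
ρ = (1 − cos θ)/κ = (1 − -0.30342)/0.6150 = 2.11937
z = sin θ / κ = 0.95286/0.6150 = 1.54936
x = ρ cos φ = 2.11937 × cos(256.67°) = -0.48864
y = ρ sin φ = 2.11937 × sin(256.67°) = -2.06227

-0.489 -2.062 1.549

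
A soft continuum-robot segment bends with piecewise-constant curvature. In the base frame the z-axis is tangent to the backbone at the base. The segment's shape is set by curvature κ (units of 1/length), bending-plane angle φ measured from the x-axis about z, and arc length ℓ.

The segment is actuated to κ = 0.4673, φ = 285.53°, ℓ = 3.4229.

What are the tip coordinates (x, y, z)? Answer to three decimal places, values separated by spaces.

0.589 -2.121 2.139

θ = κ·ℓ = 0.4673 × 3.4229 = 1.59952 rad
ρ = (1 − cos θ)/κ = (1 − -0.02872)/0.4673 = 2.20141
z = sin θ / κ = 0.99959/0.4673 = 2.13907
x = ρ cos φ = 2.20141 × cos(285.53°) = 0.58941
y = ρ sin φ = 2.20141 × sin(285.53°) = -2.12104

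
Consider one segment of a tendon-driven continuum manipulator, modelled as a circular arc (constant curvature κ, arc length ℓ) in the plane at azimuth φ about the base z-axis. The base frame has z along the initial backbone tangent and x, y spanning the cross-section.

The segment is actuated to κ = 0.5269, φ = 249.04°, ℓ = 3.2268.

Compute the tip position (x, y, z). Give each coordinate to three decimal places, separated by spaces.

-0.767 -2.001 1.882

θ = κ·ℓ = 0.5269 × 3.2268 = 1.70020 rad
ρ = (1 − cos θ)/κ = (1 − -0.12904)/0.5269 = 2.14280
z = sin θ / κ = 0.99164/0.5269 = 1.88202
x = ρ cos φ = 2.14280 × cos(249.04°) = -0.76652
y = ρ sin φ = 2.14280 × sin(249.04°) = -2.00102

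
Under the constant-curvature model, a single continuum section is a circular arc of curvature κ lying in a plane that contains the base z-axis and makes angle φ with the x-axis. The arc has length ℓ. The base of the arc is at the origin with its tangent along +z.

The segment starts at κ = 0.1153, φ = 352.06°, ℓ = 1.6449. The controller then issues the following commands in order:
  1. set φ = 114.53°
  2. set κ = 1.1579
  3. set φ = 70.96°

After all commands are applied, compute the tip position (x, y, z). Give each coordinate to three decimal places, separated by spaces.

0.374 1.084 0.816

initial: κ=0.1153, φ=352.06°, ℓ=1.6449
cmd 1: set φ=114.53° → (κ,φ,ℓ)=(0.1153,114.53°,1.6449) → tip=(-0.0646,0.1415,1.6351)
cmd 2: set κ=1.1579 → (κ,φ,ℓ)=(1.1579,114.53°,1.6449) → tip=(-0.4760,1.0431,0.8160)
cmd 3: set φ=70.96° → (κ,φ,ℓ)=(1.1579,70.96°,1.6449) → tip=(0.3741,1.0839,0.8160)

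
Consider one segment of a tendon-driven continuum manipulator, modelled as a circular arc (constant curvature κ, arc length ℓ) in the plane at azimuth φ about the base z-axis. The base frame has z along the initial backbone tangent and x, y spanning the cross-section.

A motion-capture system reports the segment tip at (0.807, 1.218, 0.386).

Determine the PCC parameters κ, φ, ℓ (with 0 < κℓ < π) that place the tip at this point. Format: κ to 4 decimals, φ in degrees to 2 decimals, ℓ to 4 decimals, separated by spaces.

ρ = √(x²+y²) = √(0.807² + 1.218²) = 1.46109
φ = atan2(y, x) mod 360° = atan2(1.218, 0.807) = 56.4731°
|p|² = ρ² + z² = 1.46109² + 0.386² = 2.28377
κ = 2ρ / |p|² = 2×1.46109 / 2.28377 = 1.27954
θ = 2·atan2(ρ, z) = 2·atan2(1.46109, 0.386) = 2.62502 rad
ℓ = θ/κ = 2.62502/1.27954 = 2.05154

1.2795 56.47 2.0515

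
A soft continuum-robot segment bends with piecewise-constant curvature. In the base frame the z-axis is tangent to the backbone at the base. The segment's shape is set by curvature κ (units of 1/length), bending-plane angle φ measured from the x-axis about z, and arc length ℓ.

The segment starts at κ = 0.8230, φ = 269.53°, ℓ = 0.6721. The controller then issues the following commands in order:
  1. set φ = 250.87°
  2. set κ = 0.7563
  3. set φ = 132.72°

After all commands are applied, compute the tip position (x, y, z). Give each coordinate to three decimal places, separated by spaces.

initial: κ=0.8230, φ=269.53°, ℓ=0.6721
cmd 1: set φ=250.87° → (κ,φ,ℓ)=(0.8230,250.87°,0.6721) → tip=(-0.0594,-0.1712,0.6383)
cmd 2: set κ=0.7563 → (κ,φ,ℓ)=(0.7563,250.87°,0.6721) → tip=(-0.0548,-0.1579,0.6435)
cmd 3: set φ=132.72° → (κ,φ,ℓ)=(0.7563,132.72°,0.6721) → tip=(-0.1134,0.1228,0.6435)

-0.113 0.123 0.644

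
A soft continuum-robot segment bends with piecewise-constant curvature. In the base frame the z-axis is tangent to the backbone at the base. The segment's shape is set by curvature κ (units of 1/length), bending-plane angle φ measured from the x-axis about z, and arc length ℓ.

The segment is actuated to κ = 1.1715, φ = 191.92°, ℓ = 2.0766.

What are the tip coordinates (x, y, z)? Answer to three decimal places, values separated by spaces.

-1.469 -0.310 0.556

θ = κ·ℓ = 1.1715 × 2.0766 = 2.43274 rad
ρ = (1 − cos θ)/κ = (1 − -0.75911)/1.1715 = 1.50159
z = sin θ / κ = 0.65097/1.1715 = 0.55567
x = ρ cos φ = 1.50159 × cos(191.92°) = -1.46921
y = ρ sin φ = 1.50159 × sin(191.92°) = -0.31015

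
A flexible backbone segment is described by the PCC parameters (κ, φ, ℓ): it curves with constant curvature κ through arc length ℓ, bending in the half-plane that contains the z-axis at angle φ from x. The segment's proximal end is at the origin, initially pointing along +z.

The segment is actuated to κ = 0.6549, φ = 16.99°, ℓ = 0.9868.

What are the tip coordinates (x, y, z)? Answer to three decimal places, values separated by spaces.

0.294 0.090 0.920

θ = κ·ℓ = 0.6549 × 0.9868 = 0.64626 rad
ρ = (1 − cos θ)/κ = (1 − 0.79834)/0.6549 = 0.30792
z = sin θ / κ = 0.60220/0.6549 = 0.91953
x = ρ cos φ = 0.30792 × cos(16.99°) = 0.29448
y = ρ sin φ = 0.30792 × sin(16.99°) = 0.08998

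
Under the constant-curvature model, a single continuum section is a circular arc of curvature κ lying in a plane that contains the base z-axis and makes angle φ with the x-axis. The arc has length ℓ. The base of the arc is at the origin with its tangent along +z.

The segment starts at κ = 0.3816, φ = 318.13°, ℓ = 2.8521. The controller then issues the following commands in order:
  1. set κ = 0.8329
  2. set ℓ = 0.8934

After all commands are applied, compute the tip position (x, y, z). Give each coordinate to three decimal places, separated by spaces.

initial: κ=0.3816, φ=318.13°, ℓ=2.8521
cmd 1: set κ=0.8329 → (κ,φ,ℓ)=(0.8329,318.13°,2.8521) → tip=(1.5383,-1.3788,0.8324)
cmd 2: set ℓ=0.8934 → (κ,φ,ℓ)=(0.8329,318.13°,0.8934) → tip=(0.2363,-0.2118,0.8132)

0.236 -0.212 0.813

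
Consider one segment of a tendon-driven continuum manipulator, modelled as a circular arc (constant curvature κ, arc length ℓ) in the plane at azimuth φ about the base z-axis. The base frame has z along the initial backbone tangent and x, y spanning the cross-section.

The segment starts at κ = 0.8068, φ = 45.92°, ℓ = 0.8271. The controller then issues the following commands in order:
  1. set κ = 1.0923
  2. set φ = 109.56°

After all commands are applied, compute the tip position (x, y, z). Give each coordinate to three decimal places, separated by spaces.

initial: κ=0.8068, φ=45.92°, ℓ=0.8271
cmd 1: set κ=1.0923 → (κ,φ,ℓ)=(1.0923,45.92°,0.8271) → tip=(0.2427,0.2506,0.7191)
cmd 2: set φ=109.56° → (κ,φ,ℓ)=(1.0923,109.56°,0.8271) → tip=(-0.1168,0.3288,0.7191)

-0.117 0.329 0.719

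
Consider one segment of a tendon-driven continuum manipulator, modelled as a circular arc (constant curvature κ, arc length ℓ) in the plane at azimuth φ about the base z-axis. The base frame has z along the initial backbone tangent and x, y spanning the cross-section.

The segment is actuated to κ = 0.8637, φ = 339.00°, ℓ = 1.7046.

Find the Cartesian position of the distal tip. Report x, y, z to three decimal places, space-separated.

θ = κ·ℓ = 0.8637 × 1.7046 = 1.47226 rad
ρ = (1 − cos θ)/κ = (1 − 0.09837)/0.8637 = 1.04391
z = sin θ / κ = 0.99515/0.8637 = 1.15219
x = ρ cos φ = 1.04391 × cos(339.00°) = 0.97458
y = ρ sin φ = 1.04391 × sin(339.00°) = -0.37410

0.975 -0.374 1.152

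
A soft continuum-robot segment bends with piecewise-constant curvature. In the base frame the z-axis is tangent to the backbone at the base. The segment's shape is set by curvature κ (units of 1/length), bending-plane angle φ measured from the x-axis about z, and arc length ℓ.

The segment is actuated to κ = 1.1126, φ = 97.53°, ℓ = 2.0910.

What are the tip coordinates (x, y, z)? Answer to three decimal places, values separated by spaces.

θ = κ·ℓ = 1.1126 × 2.0910 = 2.32645 rad
ρ = (1 − cos θ)/κ = (1 − -0.68576)/1.1126 = 1.51516
z = sin θ / κ = 0.72783/1.1126 = 0.65417
x = ρ cos φ = 1.51516 × cos(97.53°) = -0.19855
y = ρ sin φ = 1.51516 × sin(97.53°) = 1.50209

-0.199 1.502 0.654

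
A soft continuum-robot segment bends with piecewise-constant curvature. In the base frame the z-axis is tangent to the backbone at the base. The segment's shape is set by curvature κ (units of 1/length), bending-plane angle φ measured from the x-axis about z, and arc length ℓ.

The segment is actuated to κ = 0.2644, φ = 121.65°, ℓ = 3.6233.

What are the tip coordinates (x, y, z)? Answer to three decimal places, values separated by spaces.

-0.843 1.368 3.094

θ = κ·ℓ = 0.2644 × 3.6233 = 0.95800 rad
ρ = (1 − cos θ)/κ = (1 − 0.57516)/0.2644 = 1.60682
z = sin θ / κ = 0.81804/0.2644 = 3.09396
x = ρ cos φ = 1.60682 × cos(121.65°) = -0.84315
y = ρ sin φ = 1.60682 × sin(121.65°) = 1.36784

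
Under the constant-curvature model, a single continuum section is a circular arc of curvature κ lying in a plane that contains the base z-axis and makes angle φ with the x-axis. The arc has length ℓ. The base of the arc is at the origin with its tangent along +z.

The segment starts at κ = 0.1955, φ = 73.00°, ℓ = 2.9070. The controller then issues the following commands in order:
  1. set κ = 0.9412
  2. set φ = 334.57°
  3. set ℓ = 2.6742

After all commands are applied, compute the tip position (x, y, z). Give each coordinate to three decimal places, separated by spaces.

initial: κ=0.1955, φ=73.00°, ℓ=2.9070
cmd 1: set κ=0.9412 → (κ,φ,ℓ)=(0.9412,73.00°,2.9070) → tip=(0.5961,1.9497,0.4191)
cmd 2: set φ=334.57° → (κ,φ,ℓ)=(0.9412,334.57°,2.9070) → tip=(1.8412,-0.8755,0.4191)
cmd 3: set ℓ=2.6742 → (κ,φ,ℓ)=(0.9412,334.57°,2.6742) → tip=(1.7379,-0.8263,0.6213)

1.738 -0.826 0.621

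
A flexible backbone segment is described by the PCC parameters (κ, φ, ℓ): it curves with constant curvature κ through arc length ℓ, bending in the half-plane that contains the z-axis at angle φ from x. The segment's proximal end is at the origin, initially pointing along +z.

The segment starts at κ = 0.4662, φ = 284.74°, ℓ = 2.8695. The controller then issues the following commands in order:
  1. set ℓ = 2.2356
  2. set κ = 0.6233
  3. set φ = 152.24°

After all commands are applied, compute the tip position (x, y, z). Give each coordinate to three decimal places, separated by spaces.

initial: κ=0.4662, φ=284.74°, ℓ=2.8695
cmd 1: set ℓ=2.2356 → (κ,φ,ℓ)=(0.4662,284.74°,2.2356) → tip=(0.2705,-1.0283,1.8523)
cmd 2: set κ=0.6233 → (κ,φ,ℓ)=(0.6233,284.74°,2.2356) → tip=(0.3362,-1.2778,1.5792)
cmd 3: set φ=152.24° → (κ,φ,ℓ)=(0.6233,152.24°,2.2356) → tip=(-1.1692,0.6154,1.5792)

-1.169 0.615 1.579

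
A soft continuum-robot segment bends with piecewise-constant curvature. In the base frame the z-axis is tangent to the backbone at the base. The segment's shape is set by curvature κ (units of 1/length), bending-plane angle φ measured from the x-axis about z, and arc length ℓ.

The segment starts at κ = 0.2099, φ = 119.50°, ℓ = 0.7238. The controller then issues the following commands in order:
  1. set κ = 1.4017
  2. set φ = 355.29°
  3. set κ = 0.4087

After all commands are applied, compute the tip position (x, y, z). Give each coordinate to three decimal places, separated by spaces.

initial: κ=0.2099, φ=119.50°, ℓ=0.7238
cmd 1: set κ=1.4017 → (κ,φ,ℓ)=(1.4017,119.50°,0.7238) → tip=(-0.1658,0.2931,0.6059)
cmd 2: set φ=355.29° → (κ,φ,ℓ)=(1.4017,355.29°,0.7238) → tip=(0.3356,-0.0276,0.6059)
cmd 3: set κ=0.4087 → (κ,φ,ℓ)=(0.4087,355.29°,0.7238) → tip=(0.1059,-0.0087,0.7133)

0.106 -0.009 0.713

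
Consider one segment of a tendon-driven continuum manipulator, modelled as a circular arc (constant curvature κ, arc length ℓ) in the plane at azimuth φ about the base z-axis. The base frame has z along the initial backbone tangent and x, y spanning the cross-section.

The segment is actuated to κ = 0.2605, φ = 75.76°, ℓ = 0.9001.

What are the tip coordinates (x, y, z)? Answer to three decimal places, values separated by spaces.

θ = κ·ℓ = 0.2605 × 0.9001 = 0.23448 rad
ρ = (1 − cos θ)/κ = (1 − 0.97264)/0.2605 = 0.10504
z = sin θ / κ = 0.23233/0.2605 = 0.89187
x = ρ cos φ = 0.10504 × cos(75.76°) = 0.02584
y = ρ sin φ = 0.10504 × sin(75.76°) = 0.10182

0.026 0.102 0.892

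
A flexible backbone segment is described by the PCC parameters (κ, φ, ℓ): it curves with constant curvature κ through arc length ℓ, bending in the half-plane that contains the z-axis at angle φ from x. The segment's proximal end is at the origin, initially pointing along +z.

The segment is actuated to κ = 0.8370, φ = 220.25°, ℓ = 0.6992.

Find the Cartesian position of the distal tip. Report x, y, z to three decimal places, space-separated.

-0.152 -0.128 0.660

θ = κ·ℓ = 0.8370 × 0.6992 = 0.58523 rad
ρ = (1 − cos θ)/κ = (1 − 0.83358)/0.8370 = 0.19882
z = sin θ / κ = 0.55239/0.8370 = 0.65997
x = ρ cos φ = 0.19882 × cos(220.25°) = -0.15175
y = ρ sin φ = 0.19882 × sin(220.25°) = -0.12846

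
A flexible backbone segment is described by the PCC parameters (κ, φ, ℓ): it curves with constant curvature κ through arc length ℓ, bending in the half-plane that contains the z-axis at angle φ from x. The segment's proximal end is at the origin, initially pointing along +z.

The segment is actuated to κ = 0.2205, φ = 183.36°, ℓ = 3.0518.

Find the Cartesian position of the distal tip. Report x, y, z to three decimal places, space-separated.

θ = κ·ℓ = 0.2205 × 3.0518 = 0.67292 rad
ρ = (1 − cos θ)/κ = (1 − 0.78200)/0.2205 = 0.98864
z = sin θ / κ = 0.62327/0.2205 = 2.82664
x = ρ cos φ = 0.98864 × cos(183.36°) = -0.98695
y = ρ sin φ = 0.98864 × sin(183.36°) = -0.05794

-0.987 -0.058 2.827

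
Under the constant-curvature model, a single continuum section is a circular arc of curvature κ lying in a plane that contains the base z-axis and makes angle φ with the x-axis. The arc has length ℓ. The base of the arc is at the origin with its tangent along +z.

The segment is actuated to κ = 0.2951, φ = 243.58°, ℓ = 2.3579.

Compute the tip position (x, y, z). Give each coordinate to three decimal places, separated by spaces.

θ = κ·ℓ = 0.2951 × 2.3579 = 0.69582 rad
ρ = (1 − cos θ)/κ = (1 − 0.76753)/0.2951 = 0.78776
z = sin θ / κ = 0.64101/0.2951 = 2.17219
x = ρ cos φ = 0.78776 × cos(243.58°) = -0.35051
y = ρ sin φ = 0.78776 × sin(243.58°) = -0.70549

-0.351 -0.705 2.172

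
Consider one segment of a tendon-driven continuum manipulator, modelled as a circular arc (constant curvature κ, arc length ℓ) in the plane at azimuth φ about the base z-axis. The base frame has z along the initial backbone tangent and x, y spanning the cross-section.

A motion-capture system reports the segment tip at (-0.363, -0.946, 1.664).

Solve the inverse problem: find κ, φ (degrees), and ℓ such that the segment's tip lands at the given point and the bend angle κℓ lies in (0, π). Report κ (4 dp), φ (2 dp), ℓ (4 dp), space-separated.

ρ = √(x²+y²) = √(-0.363² + -0.946²) = 1.01325
φ = atan2(y, x) mod 360° = atan2(-0.946, -0.363) = 249.0071°
|p|² = ρ² + z² = 1.01325² + 1.664² = 3.79558
κ = 2ρ / |p|² = 2×1.01325 / 3.79558 = 0.53391
θ = 2·atan2(ρ, z) = 2·atan2(1.01325, 1.664) = 1.09392 rad
ℓ = θ/κ = 1.09392/0.53391 = 2.04887

0.5339 249.01 2.0489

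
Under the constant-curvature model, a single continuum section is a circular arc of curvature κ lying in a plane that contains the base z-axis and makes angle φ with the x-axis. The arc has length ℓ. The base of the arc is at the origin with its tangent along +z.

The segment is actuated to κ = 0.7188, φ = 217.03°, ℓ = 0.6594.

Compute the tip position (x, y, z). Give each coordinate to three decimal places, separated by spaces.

θ = κ·ℓ = 0.7188 × 0.6594 = 0.47398 rad
ρ = (1 − cos θ)/κ = (1 − 0.88976)/0.7188 = 0.15337
z = sin θ / κ = 0.45643/0.7188 = 0.63499
x = ρ cos φ = 0.15337 × cos(217.03°) = -0.12244
y = ρ sin φ = 0.15337 × sin(217.03°) = -0.09236

-0.122 -0.092 0.635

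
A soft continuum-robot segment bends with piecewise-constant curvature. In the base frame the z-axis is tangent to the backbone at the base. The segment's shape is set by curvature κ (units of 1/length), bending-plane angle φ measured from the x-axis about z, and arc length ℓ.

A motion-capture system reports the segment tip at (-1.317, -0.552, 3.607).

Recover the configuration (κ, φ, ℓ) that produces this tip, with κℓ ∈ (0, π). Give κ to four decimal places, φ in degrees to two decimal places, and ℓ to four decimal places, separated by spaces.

ρ = √(x²+y²) = √(-1.317² + -0.552²) = 1.42800
φ = atan2(y, x) mod 360° = atan2(-0.552, -1.317) = 202.7402°
|p|² = ρ² + z² = 1.42800² + 3.607² = 15.04964
κ = 2ρ / |p|² = 2×1.42800 / 15.04964 = 0.18977
θ = 2·atan2(ρ, z) = 2·atan2(1.42800, 3.607) = 0.75393 rad
ℓ = θ/κ = 0.75393/0.18977 = 3.97281

0.1898 202.74 3.9728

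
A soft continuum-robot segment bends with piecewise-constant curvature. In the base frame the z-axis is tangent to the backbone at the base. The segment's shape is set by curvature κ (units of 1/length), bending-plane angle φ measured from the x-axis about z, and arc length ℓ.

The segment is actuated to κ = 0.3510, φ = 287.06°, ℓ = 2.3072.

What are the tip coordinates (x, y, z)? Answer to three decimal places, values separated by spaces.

θ = κ·ℓ = 0.3510 × 2.3072 = 0.80983 rad
ρ = (1 − cos θ)/κ = (1 − 0.68962)/0.3510 = 0.88426
z = sin θ / κ = 0.72417/0.3510 = 2.06316
x = ρ cos φ = 0.88426 × cos(287.06°) = 0.25942
y = ρ sin φ = 0.88426 × sin(287.06°) = -0.84535

0.259 -0.845 2.063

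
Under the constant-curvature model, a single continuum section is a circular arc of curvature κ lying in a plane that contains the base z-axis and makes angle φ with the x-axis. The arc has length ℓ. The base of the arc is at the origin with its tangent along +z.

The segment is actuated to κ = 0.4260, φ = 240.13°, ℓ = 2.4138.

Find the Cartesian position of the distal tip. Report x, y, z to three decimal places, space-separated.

-0.565 -0.985 2.010

θ = κ·ℓ = 0.4260 × 2.4138 = 1.02828 rad
ρ = (1 − cos θ)/κ = (1 − 0.51629)/0.4260 = 1.13546
z = sin θ / κ = 0.85641/0.4260 = 2.01036
x = ρ cos φ = 1.13546 × cos(240.13°) = -0.56550
y = ρ sin φ = 1.13546 × sin(240.13°) = -0.98462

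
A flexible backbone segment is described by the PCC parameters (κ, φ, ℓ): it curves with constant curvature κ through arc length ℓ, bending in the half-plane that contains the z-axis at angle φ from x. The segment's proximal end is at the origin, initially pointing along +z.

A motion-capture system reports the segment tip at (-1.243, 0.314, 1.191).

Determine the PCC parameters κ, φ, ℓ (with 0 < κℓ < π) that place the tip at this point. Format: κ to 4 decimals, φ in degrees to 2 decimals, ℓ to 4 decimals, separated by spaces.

0.8374 165.82 1.9638

ρ = √(x²+y²) = √(-1.243² + 0.314²) = 1.28205
φ = atan2(y, x) mod 360° = atan2(0.314, -1.243) = 165.8228°
|p|² = ρ² + z² = 1.28205² + 1.191² = 3.06213
κ = 2ρ / |p|² = 2×1.28205 / 3.06213 = 0.83736
θ = 2·atan2(ρ, z) = 2·atan2(1.28205, 1.191) = 1.64439 rad
ℓ = θ/κ = 1.64439/0.83736 = 1.96379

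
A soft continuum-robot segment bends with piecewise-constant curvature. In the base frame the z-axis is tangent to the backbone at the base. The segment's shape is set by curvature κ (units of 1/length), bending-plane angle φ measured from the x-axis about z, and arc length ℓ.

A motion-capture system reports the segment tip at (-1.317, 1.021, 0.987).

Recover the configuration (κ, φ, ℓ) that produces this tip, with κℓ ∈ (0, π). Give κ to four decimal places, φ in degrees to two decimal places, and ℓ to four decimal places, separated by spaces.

ρ = √(x²+y²) = √(-1.317² + 1.021²) = 1.66641
φ = atan2(y, x) mod 360° = atan2(1.021, -1.317) = 142.2155°
|p|² = ρ² + z² = 1.66641² + 0.987² = 3.75110
κ = 2ρ / |p|² = 2×1.66641 / 3.75110 = 0.88849
θ = 2·atan2(ρ, z) = 2·atan2(1.66641, 0.987) = 2.07213 rad
ℓ = θ/κ = 2.07213/0.88849 = 2.33219

0.8885 142.22 2.3322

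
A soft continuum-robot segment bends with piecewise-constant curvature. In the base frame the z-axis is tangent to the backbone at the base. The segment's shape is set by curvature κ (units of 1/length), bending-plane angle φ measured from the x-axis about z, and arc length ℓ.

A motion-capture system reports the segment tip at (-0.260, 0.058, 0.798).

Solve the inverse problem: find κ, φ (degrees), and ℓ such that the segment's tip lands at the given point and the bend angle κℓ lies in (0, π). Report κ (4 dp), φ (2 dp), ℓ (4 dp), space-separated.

ρ = √(x²+y²) = √(-0.260² + 0.058²) = 0.26639
φ = atan2(y, x) mod 360° = atan2(0.058, -0.260) = 167.4245°
|p|² = ρ² + z² = 0.26639² + 0.798² = 0.70777
κ = 2ρ / |p|² = 2×0.26639 / 0.70777 = 0.75276
θ = 2·atan2(ρ, z) = 2·atan2(0.26639, 0.798) = 0.64438 rad
ℓ = θ/κ = 0.64438/0.75276 = 0.85602

0.7528 167.42 0.8560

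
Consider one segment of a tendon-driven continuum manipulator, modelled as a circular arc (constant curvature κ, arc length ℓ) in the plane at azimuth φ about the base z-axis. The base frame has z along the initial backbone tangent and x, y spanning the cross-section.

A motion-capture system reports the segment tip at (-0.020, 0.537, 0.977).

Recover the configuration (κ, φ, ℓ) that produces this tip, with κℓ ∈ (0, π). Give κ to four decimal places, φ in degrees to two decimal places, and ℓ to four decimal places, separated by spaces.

ρ = √(x²+y²) = √(-0.020² + 0.537²) = 0.53737
φ = atan2(y, x) mod 360° = atan2(0.537, -0.020) = 92.1329°
|p|² = ρ² + z² = 0.53737² + 0.977² = 1.24330
κ = 2ρ / |p|² = 2×0.53737 / 1.24330 = 0.86443
θ = 2·atan2(ρ, z) = 2·atan2(0.53737, 0.977) = 1.00572 rad
ℓ = θ/κ = 1.00572/0.86443 = 1.16345

0.8644 92.13 1.1634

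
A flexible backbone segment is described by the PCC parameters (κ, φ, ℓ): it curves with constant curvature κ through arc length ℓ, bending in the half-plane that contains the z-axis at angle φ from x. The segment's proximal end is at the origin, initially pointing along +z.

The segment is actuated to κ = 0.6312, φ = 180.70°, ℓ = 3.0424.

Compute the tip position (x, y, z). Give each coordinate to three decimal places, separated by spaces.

θ = κ·ℓ = 0.6312 × 3.0424 = 1.92036 rad
ρ = (1 − cos θ)/κ = (1 − -0.34249)/0.6312 = 2.12689
z = sin θ / κ = 0.93952/0.6312 = 1.48847
x = ρ cos φ = 2.12689 × cos(180.70°) = -2.12673
y = ρ sin φ = 2.12689 × sin(180.70°) = -0.02598

-2.127 -0.026 1.488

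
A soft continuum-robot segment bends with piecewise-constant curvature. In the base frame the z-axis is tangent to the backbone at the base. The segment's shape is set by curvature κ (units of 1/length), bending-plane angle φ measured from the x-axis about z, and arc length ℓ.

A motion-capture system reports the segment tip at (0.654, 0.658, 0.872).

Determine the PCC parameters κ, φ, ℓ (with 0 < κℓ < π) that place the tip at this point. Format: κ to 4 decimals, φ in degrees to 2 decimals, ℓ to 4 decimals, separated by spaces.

1.1446 45.17 1.4265

ρ = √(x²+y²) = √(0.654² + 0.658²) = 0.92773
φ = atan2(y, x) mod 360° = atan2(0.658, 0.654) = 45.1747°
|p|² = ρ² + z² = 0.92773² + 0.872² = 1.62106
κ = 2ρ / |p|² = 2×0.92773 / 1.62106 = 1.14459
θ = 2·atan2(ρ, z) = 2·atan2(0.92773, 0.872) = 1.63271 rad
ℓ = θ/κ = 1.63271/1.14459 = 1.42645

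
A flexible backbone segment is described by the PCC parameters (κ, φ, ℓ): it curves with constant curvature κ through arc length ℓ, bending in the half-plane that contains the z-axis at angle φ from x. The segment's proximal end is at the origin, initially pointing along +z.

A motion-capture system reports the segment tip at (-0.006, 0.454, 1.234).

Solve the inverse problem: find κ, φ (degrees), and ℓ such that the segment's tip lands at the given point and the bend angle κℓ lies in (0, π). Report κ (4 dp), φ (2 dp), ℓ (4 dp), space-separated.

ρ = √(x²+y²) = √(-0.006² + 0.454²) = 0.45404
φ = atan2(y, x) mod 360° = atan2(0.454, -0.006) = 90.7572°
|p|² = ρ² + z² = 0.45404² + 1.234² = 1.72891
κ = 2ρ / |p|² = 2×0.45404 / 1.72891 = 0.52523
θ = 2·atan2(ρ, z) = 2·atan2(0.45404, 1.234) = 0.70514 rad
ℓ = θ/κ = 0.70514/0.52523 = 1.34252

0.5252 90.76 1.3425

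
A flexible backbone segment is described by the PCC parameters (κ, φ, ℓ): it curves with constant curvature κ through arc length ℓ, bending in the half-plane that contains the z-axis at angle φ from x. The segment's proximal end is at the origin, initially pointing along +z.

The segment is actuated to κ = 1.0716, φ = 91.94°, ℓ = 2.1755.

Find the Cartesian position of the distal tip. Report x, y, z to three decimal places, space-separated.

-0.053 1.575 0.676

θ = κ·ℓ = 1.0716 × 2.1755 = 2.33127 rad
ρ = (1 − cos θ)/κ = (1 − -0.68926)/1.0716 = 1.57639
z = sin θ / κ = 0.72451/1.0716 = 0.67610
x = ρ cos φ = 1.57639 × cos(91.94°) = -0.05337
y = ρ sin φ = 1.57639 × sin(91.94°) = 1.57549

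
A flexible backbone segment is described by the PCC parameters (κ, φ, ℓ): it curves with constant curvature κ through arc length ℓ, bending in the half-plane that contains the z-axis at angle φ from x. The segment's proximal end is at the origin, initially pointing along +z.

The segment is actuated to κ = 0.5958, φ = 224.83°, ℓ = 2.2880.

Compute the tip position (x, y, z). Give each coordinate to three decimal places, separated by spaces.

θ = κ·ℓ = 0.5958 × 2.2880 = 1.36319 rad
ρ = (1 − cos θ)/κ = (1 − 0.20612)/0.5958 = 1.33246
z = sin θ / κ = 0.97853/0.5958 = 1.64238
x = ρ cos φ = 1.33246 × cos(224.83°) = -0.94499
y = ρ sin φ = 1.33246 × sin(224.83°) = -0.93939

-0.945 -0.939 1.642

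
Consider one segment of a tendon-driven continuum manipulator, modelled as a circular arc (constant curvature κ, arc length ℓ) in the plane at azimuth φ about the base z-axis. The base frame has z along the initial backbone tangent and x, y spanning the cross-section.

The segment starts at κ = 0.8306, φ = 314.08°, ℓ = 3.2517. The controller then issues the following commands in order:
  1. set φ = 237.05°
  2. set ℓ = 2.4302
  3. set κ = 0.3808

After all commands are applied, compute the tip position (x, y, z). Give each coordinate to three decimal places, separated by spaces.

initial: κ=0.8306, φ=314.08°, ℓ=3.2517
cmd 1: set φ=237.05° → (κ,φ,ℓ)=(0.8306,237.05°,3.2517) → tip=(-1.2471,-1.9240,0.5136)
cmd 2: set ℓ=2.4302 → (κ,φ,ℓ)=(0.8306,237.05°,2.4302) → tip=(-0.9383,-1.4477,1.0853)
cmd 3: set κ=0.3808 → (κ,φ,ℓ)=(0.3808,237.05°,2.4302) → tip=(-0.5692,-0.8782,2.0979)

-0.569 -0.878 2.098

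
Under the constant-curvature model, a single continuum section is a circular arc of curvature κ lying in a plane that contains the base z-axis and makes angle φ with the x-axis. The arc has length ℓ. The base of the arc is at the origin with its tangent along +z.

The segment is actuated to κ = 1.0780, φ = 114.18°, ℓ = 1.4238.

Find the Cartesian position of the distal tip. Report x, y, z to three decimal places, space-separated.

θ = κ·ℓ = 1.0780 × 1.4238 = 1.53486 rad
ρ = (1 − cos θ)/κ = (1 − 0.03593)/1.0780 = 0.89431
z = sin θ / κ = 0.99935/1.0780 = 0.92704
x = ρ cos φ = 0.89431 × cos(114.18°) = -0.36631
y = ρ sin φ = 0.89431 × sin(114.18°) = 0.81585

-0.366 0.816 0.927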